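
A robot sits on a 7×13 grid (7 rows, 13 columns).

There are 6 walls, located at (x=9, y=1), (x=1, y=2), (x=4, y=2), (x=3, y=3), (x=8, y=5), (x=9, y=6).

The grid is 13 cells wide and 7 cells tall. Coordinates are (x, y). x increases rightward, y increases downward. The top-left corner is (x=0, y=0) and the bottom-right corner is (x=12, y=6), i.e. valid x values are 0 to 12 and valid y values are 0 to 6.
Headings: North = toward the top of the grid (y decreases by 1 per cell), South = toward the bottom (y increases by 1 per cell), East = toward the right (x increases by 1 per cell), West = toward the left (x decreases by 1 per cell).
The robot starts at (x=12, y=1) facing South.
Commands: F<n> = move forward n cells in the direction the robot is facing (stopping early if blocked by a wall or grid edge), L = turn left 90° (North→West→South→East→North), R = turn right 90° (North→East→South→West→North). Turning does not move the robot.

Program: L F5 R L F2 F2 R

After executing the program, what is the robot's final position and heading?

Start: (x=12, y=1), facing South
  L: turn left, now facing East
  F5: move forward 0/5 (blocked), now at (x=12, y=1)
  R: turn right, now facing South
  L: turn left, now facing East
  F2: move forward 0/2 (blocked), now at (x=12, y=1)
  F2: move forward 0/2 (blocked), now at (x=12, y=1)
  R: turn right, now facing South
Final: (x=12, y=1), facing South

Answer: Final position: (x=12, y=1), facing South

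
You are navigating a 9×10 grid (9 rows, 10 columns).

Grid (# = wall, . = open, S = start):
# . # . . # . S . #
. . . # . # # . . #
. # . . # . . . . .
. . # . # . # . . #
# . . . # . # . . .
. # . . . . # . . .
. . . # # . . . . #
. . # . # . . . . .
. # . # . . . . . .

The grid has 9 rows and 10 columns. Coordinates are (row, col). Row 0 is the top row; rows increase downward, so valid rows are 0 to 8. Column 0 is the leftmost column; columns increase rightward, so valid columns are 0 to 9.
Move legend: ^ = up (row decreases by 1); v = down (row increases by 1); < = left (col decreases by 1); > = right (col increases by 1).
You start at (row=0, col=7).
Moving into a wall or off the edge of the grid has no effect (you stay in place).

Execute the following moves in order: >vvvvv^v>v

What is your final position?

Start: (row=0, col=7)
  > (right): (row=0, col=7) -> (row=0, col=8)
  v (down): (row=0, col=8) -> (row=1, col=8)
  v (down): (row=1, col=8) -> (row=2, col=8)
  v (down): (row=2, col=8) -> (row=3, col=8)
  v (down): (row=3, col=8) -> (row=4, col=8)
  v (down): (row=4, col=8) -> (row=5, col=8)
  ^ (up): (row=5, col=8) -> (row=4, col=8)
  v (down): (row=4, col=8) -> (row=5, col=8)
  > (right): (row=5, col=8) -> (row=5, col=9)
  v (down): blocked, stay at (row=5, col=9)
Final: (row=5, col=9)

Answer: Final position: (row=5, col=9)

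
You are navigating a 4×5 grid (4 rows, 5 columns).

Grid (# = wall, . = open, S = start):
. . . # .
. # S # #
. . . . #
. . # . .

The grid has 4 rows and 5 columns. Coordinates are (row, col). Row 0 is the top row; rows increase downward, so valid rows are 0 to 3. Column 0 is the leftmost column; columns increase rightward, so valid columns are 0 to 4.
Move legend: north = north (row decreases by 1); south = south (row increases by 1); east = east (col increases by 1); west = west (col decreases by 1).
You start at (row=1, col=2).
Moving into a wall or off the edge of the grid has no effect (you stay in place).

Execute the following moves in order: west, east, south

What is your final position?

Answer: Final position: (row=2, col=2)

Derivation:
Start: (row=1, col=2)
  west (west): blocked, stay at (row=1, col=2)
  east (east): blocked, stay at (row=1, col=2)
  south (south): (row=1, col=2) -> (row=2, col=2)
Final: (row=2, col=2)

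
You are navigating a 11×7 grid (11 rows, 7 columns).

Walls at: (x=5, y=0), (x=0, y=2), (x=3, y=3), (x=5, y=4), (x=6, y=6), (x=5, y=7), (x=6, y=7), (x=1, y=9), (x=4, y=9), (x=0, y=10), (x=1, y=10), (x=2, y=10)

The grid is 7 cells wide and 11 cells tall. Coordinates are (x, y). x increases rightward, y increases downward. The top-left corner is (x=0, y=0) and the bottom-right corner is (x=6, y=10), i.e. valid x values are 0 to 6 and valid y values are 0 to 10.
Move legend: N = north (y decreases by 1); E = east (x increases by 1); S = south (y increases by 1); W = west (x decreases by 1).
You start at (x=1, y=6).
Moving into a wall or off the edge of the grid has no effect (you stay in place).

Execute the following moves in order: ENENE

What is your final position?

Start: (x=1, y=6)
  E (east): (x=1, y=6) -> (x=2, y=6)
  N (north): (x=2, y=6) -> (x=2, y=5)
  E (east): (x=2, y=5) -> (x=3, y=5)
  N (north): (x=3, y=5) -> (x=3, y=4)
  E (east): (x=3, y=4) -> (x=4, y=4)
Final: (x=4, y=4)

Answer: Final position: (x=4, y=4)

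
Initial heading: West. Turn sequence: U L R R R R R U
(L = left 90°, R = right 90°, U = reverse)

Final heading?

Start: West
  U (U-turn (180°)) -> East
  L (left (90° counter-clockwise)) -> North
  R (right (90° clockwise)) -> East
  R (right (90° clockwise)) -> South
  R (right (90° clockwise)) -> West
  R (right (90° clockwise)) -> North
  R (right (90° clockwise)) -> East
  U (U-turn (180°)) -> West
Final: West

Answer: Final heading: West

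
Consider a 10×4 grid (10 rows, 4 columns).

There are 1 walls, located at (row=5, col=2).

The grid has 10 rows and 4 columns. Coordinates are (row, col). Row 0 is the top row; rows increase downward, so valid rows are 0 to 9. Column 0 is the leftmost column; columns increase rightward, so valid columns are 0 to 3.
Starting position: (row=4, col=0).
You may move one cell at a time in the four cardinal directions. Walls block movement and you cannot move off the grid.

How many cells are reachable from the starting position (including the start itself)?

BFS flood-fill from (row=4, col=0):
  Distance 0: (row=4, col=0)
  Distance 1: (row=3, col=0), (row=4, col=1), (row=5, col=0)
  Distance 2: (row=2, col=0), (row=3, col=1), (row=4, col=2), (row=5, col=1), (row=6, col=0)
  Distance 3: (row=1, col=0), (row=2, col=1), (row=3, col=2), (row=4, col=3), (row=6, col=1), (row=7, col=0)
  Distance 4: (row=0, col=0), (row=1, col=1), (row=2, col=2), (row=3, col=3), (row=5, col=3), (row=6, col=2), (row=7, col=1), (row=8, col=0)
  Distance 5: (row=0, col=1), (row=1, col=2), (row=2, col=3), (row=6, col=3), (row=7, col=2), (row=8, col=1), (row=9, col=0)
  Distance 6: (row=0, col=2), (row=1, col=3), (row=7, col=3), (row=8, col=2), (row=9, col=1)
  Distance 7: (row=0, col=3), (row=8, col=3), (row=9, col=2)
  Distance 8: (row=9, col=3)
Total reachable: 39 (grid has 39 open cells total)

Answer: Reachable cells: 39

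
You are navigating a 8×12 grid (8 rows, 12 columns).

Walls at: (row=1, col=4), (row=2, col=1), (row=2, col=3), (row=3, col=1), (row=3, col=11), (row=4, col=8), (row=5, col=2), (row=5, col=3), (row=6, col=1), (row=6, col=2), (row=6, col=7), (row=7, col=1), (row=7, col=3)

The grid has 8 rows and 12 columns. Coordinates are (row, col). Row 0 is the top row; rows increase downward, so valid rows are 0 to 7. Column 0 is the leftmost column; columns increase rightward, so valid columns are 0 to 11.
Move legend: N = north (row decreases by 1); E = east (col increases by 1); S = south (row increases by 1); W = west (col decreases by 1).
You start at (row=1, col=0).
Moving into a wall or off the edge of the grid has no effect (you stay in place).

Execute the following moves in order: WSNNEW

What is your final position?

Answer: Final position: (row=0, col=0)

Derivation:
Start: (row=1, col=0)
  W (west): blocked, stay at (row=1, col=0)
  S (south): (row=1, col=0) -> (row=2, col=0)
  N (north): (row=2, col=0) -> (row=1, col=0)
  N (north): (row=1, col=0) -> (row=0, col=0)
  E (east): (row=0, col=0) -> (row=0, col=1)
  W (west): (row=0, col=1) -> (row=0, col=0)
Final: (row=0, col=0)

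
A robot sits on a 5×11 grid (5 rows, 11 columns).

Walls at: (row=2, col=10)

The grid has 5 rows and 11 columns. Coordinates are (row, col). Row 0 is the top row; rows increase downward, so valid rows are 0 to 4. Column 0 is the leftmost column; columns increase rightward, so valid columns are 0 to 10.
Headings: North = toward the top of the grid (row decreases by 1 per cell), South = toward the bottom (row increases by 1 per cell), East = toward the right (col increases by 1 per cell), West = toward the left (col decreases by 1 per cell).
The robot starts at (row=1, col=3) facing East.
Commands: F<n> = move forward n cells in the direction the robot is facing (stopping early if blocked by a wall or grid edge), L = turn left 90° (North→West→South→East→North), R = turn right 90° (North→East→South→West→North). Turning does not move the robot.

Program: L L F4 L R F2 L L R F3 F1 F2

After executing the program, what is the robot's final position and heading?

Start: (row=1, col=3), facing East
  L: turn left, now facing North
  L: turn left, now facing West
  F4: move forward 3/4 (blocked), now at (row=1, col=0)
  L: turn left, now facing South
  R: turn right, now facing West
  F2: move forward 0/2 (blocked), now at (row=1, col=0)
  L: turn left, now facing South
  L: turn left, now facing East
  R: turn right, now facing South
  F3: move forward 3, now at (row=4, col=0)
  F1: move forward 0/1 (blocked), now at (row=4, col=0)
  F2: move forward 0/2 (blocked), now at (row=4, col=0)
Final: (row=4, col=0), facing South

Answer: Final position: (row=4, col=0), facing South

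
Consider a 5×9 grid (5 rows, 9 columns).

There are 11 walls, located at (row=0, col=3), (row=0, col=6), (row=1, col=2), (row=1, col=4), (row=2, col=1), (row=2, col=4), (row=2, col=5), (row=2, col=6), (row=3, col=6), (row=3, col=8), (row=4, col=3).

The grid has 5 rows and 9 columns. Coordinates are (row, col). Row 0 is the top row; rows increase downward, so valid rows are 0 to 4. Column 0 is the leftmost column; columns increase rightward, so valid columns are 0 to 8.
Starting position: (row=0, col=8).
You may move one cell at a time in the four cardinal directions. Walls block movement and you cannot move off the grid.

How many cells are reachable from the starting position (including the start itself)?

Answer: Reachable cells: 34

Derivation:
BFS flood-fill from (row=0, col=8):
  Distance 0: (row=0, col=8)
  Distance 1: (row=0, col=7), (row=1, col=8)
  Distance 2: (row=1, col=7), (row=2, col=8)
  Distance 3: (row=1, col=6), (row=2, col=7)
  Distance 4: (row=1, col=5), (row=3, col=7)
  Distance 5: (row=0, col=5), (row=4, col=7)
  Distance 6: (row=0, col=4), (row=4, col=6), (row=4, col=8)
  Distance 7: (row=4, col=5)
  Distance 8: (row=3, col=5), (row=4, col=4)
  Distance 9: (row=3, col=4)
  Distance 10: (row=3, col=3)
  Distance 11: (row=2, col=3), (row=3, col=2)
  Distance 12: (row=1, col=3), (row=2, col=2), (row=3, col=1), (row=4, col=2)
  Distance 13: (row=3, col=0), (row=4, col=1)
  Distance 14: (row=2, col=0), (row=4, col=0)
  Distance 15: (row=1, col=0)
  Distance 16: (row=0, col=0), (row=1, col=1)
  Distance 17: (row=0, col=1)
  Distance 18: (row=0, col=2)
Total reachable: 34 (grid has 34 open cells total)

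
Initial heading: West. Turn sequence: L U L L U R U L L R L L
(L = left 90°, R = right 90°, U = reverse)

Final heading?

Start: West
  L (left (90° counter-clockwise)) -> South
  U (U-turn (180°)) -> North
  L (left (90° counter-clockwise)) -> West
  L (left (90° counter-clockwise)) -> South
  U (U-turn (180°)) -> North
  R (right (90° clockwise)) -> East
  U (U-turn (180°)) -> West
  L (left (90° counter-clockwise)) -> South
  L (left (90° counter-clockwise)) -> East
  R (right (90° clockwise)) -> South
  L (left (90° counter-clockwise)) -> East
  L (left (90° counter-clockwise)) -> North
Final: North

Answer: Final heading: North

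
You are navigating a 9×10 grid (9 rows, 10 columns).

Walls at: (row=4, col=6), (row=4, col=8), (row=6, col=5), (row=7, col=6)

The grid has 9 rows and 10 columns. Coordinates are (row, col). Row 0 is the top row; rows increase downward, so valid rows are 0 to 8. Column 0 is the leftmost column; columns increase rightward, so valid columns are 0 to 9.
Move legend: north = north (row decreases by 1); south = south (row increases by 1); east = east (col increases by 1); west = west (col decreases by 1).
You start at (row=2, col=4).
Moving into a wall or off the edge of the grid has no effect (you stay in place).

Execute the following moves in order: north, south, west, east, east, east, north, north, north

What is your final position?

Start: (row=2, col=4)
  north (north): (row=2, col=4) -> (row=1, col=4)
  south (south): (row=1, col=4) -> (row=2, col=4)
  west (west): (row=2, col=4) -> (row=2, col=3)
  east (east): (row=2, col=3) -> (row=2, col=4)
  east (east): (row=2, col=4) -> (row=2, col=5)
  east (east): (row=2, col=5) -> (row=2, col=6)
  north (north): (row=2, col=6) -> (row=1, col=6)
  north (north): (row=1, col=6) -> (row=0, col=6)
  north (north): blocked, stay at (row=0, col=6)
Final: (row=0, col=6)

Answer: Final position: (row=0, col=6)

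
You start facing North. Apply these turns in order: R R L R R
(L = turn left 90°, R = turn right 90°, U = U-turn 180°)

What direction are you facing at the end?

Answer: Final heading: West

Derivation:
Start: North
  R (right (90° clockwise)) -> East
  R (right (90° clockwise)) -> South
  L (left (90° counter-clockwise)) -> East
  R (right (90° clockwise)) -> South
  R (right (90° clockwise)) -> West
Final: West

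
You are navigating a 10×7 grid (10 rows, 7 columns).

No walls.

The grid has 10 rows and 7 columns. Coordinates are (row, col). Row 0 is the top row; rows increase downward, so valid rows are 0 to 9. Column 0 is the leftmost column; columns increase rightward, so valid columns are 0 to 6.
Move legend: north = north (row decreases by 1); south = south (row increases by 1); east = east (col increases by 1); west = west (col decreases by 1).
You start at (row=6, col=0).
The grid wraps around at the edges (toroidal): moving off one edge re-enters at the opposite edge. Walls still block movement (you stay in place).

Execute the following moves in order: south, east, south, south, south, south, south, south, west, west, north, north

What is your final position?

Answer: Final position: (row=1, col=6)

Derivation:
Start: (row=6, col=0)
  south (south): (row=6, col=0) -> (row=7, col=0)
  east (east): (row=7, col=0) -> (row=7, col=1)
  south (south): (row=7, col=1) -> (row=8, col=1)
  south (south): (row=8, col=1) -> (row=9, col=1)
  south (south): (row=9, col=1) -> (row=0, col=1)
  south (south): (row=0, col=1) -> (row=1, col=1)
  south (south): (row=1, col=1) -> (row=2, col=1)
  south (south): (row=2, col=1) -> (row=3, col=1)
  west (west): (row=3, col=1) -> (row=3, col=0)
  west (west): (row=3, col=0) -> (row=3, col=6)
  north (north): (row=3, col=6) -> (row=2, col=6)
  north (north): (row=2, col=6) -> (row=1, col=6)
Final: (row=1, col=6)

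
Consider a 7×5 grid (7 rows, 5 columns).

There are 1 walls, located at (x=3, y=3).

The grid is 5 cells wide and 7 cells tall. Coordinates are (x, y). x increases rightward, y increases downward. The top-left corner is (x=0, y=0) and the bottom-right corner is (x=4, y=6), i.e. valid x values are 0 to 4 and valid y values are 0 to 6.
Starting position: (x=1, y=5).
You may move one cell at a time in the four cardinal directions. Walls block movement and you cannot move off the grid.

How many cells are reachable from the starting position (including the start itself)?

Answer: Reachable cells: 34

Derivation:
BFS flood-fill from (x=1, y=5):
  Distance 0: (x=1, y=5)
  Distance 1: (x=1, y=4), (x=0, y=5), (x=2, y=5), (x=1, y=6)
  Distance 2: (x=1, y=3), (x=0, y=4), (x=2, y=4), (x=3, y=5), (x=0, y=6), (x=2, y=6)
  Distance 3: (x=1, y=2), (x=0, y=3), (x=2, y=3), (x=3, y=4), (x=4, y=5), (x=3, y=6)
  Distance 4: (x=1, y=1), (x=0, y=2), (x=2, y=2), (x=4, y=4), (x=4, y=6)
  Distance 5: (x=1, y=0), (x=0, y=1), (x=2, y=1), (x=3, y=2), (x=4, y=3)
  Distance 6: (x=0, y=0), (x=2, y=0), (x=3, y=1), (x=4, y=2)
  Distance 7: (x=3, y=0), (x=4, y=1)
  Distance 8: (x=4, y=0)
Total reachable: 34 (grid has 34 open cells total)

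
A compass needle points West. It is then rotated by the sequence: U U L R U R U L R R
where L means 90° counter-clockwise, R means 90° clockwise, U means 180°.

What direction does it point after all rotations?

Start: West
  U (U-turn (180°)) -> East
  U (U-turn (180°)) -> West
  L (left (90° counter-clockwise)) -> South
  R (right (90° clockwise)) -> West
  U (U-turn (180°)) -> East
  R (right (90° clockwise)) -> South
  U (U-turn (180°)) -> North
  L (left (90° counter-clockwise)) -> West
  R (right (90° clockwise)) -> North
  R (right (90° clockwise)) -> East
Final: East

Answer: Final heading: East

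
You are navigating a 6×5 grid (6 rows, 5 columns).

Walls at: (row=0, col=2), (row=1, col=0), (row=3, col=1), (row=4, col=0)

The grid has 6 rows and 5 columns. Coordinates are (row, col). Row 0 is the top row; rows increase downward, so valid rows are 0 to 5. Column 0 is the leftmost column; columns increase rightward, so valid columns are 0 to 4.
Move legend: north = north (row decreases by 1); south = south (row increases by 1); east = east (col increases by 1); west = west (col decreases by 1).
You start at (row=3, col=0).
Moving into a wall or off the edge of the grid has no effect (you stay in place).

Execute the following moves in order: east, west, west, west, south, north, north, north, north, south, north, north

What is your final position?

Answer: Final position: (row=2, col=0)

Derivation:
Start: (row=3, col=0)
  east (east): blocked, stay at (row=3, col=0)
  [×3]west (west): blocked, stay at (row=3, col=0)
  south (south): blocked, stay at (row=3, col=0)
  north (north): (row=3, col=0) -> (row=2, col=0)
  [×3]north (north): blocked, stay at (row=2, col=0)
  south (south): (row=2, col=0) -> (row=3, col=0)
  north (north): (row=3, col=0) -> (row=2, col=0)
  north (north): blocked, stay at (row=2, col=0)
Final: (row=2, col=0)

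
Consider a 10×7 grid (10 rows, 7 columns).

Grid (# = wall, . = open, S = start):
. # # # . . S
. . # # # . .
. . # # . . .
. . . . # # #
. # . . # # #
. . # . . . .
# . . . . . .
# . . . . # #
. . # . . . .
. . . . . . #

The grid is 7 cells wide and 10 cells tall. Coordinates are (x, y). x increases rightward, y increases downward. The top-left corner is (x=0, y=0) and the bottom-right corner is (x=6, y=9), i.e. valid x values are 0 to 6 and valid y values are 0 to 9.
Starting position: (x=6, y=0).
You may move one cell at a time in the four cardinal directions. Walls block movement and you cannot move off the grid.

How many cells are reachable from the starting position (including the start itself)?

Answer: Reachable cells: 8

Derivation:
BFS flood-fill from (x=6, y=0):
  Distance 0: (x=6, y=0)
  Distance 1: (x=5, y=0), (x=6, y=1)
  Distance 2: (x=4, y=0), (x=5, y=1), (x=6, y=2)
  Distance 3: (x=5, y=2)
  Distance 4: (x=4, y=2)
Total reachable: 8 (grid has 48 open cells total)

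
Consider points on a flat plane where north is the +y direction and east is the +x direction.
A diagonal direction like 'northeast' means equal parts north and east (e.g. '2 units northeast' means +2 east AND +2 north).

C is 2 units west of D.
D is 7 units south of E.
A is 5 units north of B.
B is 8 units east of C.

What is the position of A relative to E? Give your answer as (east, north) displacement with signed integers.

Place E at the origin (east=0, north=0).
  D is 7 units south of E: delta (east=+0, north=-7); D at (east=0, north=-7).
  C is 2 units west of D: delta (east=-2, north=+0); C at (east=-2, north=-7).
  B is 8 units east of C: delta (east=+8, north=+0); B at (east=6, north=-7).
  A is 5 units north of B: delta (east=+0, north=+5); A at (east=6, north=-2).
Therefore A relative to E: (east=6, north=-2).

Answer: A is at (east=6, north=-2) relative to E.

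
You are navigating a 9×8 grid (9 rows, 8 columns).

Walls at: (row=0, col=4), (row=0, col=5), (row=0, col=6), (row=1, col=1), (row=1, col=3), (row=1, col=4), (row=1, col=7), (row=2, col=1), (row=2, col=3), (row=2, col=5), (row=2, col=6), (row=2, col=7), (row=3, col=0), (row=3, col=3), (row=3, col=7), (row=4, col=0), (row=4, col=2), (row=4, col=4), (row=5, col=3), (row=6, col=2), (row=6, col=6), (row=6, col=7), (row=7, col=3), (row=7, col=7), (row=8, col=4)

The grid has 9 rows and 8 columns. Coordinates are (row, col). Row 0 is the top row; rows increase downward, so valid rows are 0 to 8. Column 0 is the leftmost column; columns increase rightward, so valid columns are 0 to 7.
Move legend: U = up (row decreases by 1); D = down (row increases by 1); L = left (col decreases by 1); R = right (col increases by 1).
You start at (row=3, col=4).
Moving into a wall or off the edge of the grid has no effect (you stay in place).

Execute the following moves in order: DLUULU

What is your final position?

Answer: Final position: (row=2, col=4)

Derivation:
Start: (row=3, col=4)
  D (down): blocked, stay at (row=3, col=4)
  L (left): blocked, stay at (row=3, col=4)
  U (up): (row=3, col=4) -> (row=2, col=4)
  U (up): blocked, stay at (row=2, col=4)
  L (left): blocked, stay at (row=2, col=4)
  U (up): blocked, stay at (row=2, col=4)
Final: (row=2, col=4)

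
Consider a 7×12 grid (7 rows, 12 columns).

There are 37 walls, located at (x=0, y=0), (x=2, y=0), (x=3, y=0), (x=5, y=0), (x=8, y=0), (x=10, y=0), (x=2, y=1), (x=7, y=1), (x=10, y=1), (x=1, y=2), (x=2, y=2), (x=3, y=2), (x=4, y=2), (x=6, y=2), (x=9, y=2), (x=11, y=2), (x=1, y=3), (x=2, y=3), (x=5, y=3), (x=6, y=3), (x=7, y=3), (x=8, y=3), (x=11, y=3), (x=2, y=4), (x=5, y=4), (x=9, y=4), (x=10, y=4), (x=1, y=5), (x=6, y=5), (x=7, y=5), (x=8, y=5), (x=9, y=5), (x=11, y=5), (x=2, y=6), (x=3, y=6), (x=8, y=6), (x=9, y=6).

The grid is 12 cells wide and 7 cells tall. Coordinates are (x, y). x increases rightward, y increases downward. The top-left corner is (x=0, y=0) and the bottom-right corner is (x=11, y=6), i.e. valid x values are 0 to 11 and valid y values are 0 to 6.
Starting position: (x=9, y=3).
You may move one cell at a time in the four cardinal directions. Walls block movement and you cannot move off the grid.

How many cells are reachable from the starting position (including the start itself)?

Answer: Reachable cells: 3

Derivation:
BFS flood-fill from (x=9, y=3):
  Distance 0: (x=9, y=3)
  Distance 1: (x=10, y=3)
  Distance 2: (x=10, y=2)
Total reachable: 3 (grid has 47 open cells total)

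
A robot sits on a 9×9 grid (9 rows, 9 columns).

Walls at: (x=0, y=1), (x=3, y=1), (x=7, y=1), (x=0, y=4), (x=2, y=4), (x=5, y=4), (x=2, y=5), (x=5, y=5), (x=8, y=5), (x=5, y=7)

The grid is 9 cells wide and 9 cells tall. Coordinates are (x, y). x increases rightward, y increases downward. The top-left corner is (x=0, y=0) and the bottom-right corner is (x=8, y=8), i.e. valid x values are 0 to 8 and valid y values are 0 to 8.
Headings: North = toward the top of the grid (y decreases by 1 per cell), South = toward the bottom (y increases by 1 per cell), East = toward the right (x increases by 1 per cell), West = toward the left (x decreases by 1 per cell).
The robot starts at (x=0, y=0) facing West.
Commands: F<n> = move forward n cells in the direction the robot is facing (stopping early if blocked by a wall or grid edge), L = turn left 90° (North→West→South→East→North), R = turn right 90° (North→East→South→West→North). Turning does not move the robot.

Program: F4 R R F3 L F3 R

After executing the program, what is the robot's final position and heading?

Start: (x=0, y=0), facing West
  F4: move forward 0/4 (blocked), now at (x=0, y=0)
  R: turn right, now facing North
  R: turn right, now facing East
  F3: move forward 3, now at (x=3, y=0)
  L: turn left, now facing North
  F3: move forward 0/3 (blocked), now at (x=3, y=0)
  R: turn right, now facing East
Final: (x=3, y=0), facing East

Answer: Final position: (x=3, y=0), facing East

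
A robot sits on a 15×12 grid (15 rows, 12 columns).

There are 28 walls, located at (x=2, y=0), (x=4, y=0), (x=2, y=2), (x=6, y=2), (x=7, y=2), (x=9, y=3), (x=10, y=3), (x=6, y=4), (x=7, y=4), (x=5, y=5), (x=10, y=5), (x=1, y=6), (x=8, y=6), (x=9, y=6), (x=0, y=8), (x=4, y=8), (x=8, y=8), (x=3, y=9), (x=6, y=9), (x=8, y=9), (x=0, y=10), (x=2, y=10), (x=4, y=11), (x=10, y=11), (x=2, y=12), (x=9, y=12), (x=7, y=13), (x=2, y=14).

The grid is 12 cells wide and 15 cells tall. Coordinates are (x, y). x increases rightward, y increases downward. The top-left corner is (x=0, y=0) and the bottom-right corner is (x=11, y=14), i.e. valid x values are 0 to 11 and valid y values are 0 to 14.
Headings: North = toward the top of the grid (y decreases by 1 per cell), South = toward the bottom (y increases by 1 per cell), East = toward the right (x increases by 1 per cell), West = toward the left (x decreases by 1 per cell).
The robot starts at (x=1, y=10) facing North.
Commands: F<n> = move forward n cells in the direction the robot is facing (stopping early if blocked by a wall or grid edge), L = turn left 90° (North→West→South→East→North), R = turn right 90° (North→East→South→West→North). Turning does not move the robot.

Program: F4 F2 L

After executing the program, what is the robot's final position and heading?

Start: (x=1, y=10), facing North
  F4: move forward 3/4 (blocked), now at (x=1, y=7)
  F2: move forward 0/2 (blocked), now at (x=1, y=7)
  L: turn left, now facing West
Final: (x=1, y=7), facing West

Answer: Final position: (x=1, y=7), facing West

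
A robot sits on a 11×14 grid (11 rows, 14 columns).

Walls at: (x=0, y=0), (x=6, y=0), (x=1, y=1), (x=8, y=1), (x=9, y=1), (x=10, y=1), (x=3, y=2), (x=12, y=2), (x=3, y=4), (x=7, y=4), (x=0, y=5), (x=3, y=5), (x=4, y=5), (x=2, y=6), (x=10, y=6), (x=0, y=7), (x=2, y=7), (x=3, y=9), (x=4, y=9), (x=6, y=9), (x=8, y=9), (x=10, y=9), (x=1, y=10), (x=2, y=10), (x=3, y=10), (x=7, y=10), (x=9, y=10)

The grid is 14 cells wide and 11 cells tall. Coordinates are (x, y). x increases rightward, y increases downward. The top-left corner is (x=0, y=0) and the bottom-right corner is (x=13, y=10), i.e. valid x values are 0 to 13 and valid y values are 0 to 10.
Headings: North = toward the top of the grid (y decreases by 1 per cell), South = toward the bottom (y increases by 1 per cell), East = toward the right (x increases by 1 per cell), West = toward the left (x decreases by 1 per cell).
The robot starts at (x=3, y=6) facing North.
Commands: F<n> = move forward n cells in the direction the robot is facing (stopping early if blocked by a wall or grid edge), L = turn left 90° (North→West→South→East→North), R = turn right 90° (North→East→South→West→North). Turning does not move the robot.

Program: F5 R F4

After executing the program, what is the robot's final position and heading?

Start: (x=3, y=6), facing North
  F5: move forward 0/5 (blocked), now at (x=3, y=6)
  R: turn right, now facing East
  F4: move forward 4, now at (x=7, y=6)
Final: (x=7, y=6), facing East

Answer: Final position: (x=7, y=6), facing East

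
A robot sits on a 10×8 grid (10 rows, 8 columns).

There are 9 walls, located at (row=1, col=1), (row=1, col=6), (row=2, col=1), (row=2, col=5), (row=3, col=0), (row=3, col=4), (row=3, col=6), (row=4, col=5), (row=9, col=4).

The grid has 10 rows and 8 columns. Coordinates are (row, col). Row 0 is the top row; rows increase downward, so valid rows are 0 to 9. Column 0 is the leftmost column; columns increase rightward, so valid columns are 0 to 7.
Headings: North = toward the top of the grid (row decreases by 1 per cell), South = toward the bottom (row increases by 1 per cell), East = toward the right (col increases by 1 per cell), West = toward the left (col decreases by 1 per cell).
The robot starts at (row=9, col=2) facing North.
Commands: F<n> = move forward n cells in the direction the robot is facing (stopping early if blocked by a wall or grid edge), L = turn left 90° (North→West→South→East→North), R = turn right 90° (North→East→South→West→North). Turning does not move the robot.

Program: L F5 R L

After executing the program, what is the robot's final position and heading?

Answer: Final position: (row=9, col=0), facing West

Derivation:
Start: (row=9, col=2), facing North
  L: turn left, now facing West
  F5: move forward 2/5 (blocked), now at (row=9, col=0)
  R: turn right, now facing North
  L: turn left, now facing West
Final: (row=9, col=0), facing West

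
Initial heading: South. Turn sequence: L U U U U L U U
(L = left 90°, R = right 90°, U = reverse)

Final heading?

Start: South
  L (left (90° counter-clockwise)) -> East
  U (U-turn (180°)) -> West
  U (U-turn (180°)) -> East
  U (U-turn (180°)) -> West
  U (U-turn (180°)) -> East
  L (left (90° counter-clockwise)) -> North
  U (U-turn (180°)) -> South
  U (U-turn (180°)) -> North
Final: North

Answer: Final heading: North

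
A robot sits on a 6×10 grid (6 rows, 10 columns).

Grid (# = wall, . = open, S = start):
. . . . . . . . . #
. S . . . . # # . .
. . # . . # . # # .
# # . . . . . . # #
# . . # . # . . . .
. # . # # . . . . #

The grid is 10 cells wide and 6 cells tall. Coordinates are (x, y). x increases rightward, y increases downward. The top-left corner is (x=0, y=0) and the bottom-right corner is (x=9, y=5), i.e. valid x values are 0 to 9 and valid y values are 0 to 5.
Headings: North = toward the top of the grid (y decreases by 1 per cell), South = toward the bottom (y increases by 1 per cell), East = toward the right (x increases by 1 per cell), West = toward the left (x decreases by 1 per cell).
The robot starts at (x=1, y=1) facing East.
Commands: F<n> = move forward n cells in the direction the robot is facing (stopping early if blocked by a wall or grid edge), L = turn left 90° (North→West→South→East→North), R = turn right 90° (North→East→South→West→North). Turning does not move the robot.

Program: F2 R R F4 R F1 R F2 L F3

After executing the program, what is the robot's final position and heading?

Answer: Final position: (x=2, y=0), facing North

Derivation:
Start: (x=1, y=1), facing East
  F2: move forward 2, now at (x=3, y=1)
  R: turn right, now facing South
  R: turn right, now facing West
  F4: move forward 3/4 (blocked), now at (x=0, y=1)
  R: turn right, now facing North
  F1: move forward 1, now at (x=0, y=0)
  R: turn right, now facing East
  F2: move forward 2, now at (x=2, y=0)
  L: turn left, now facing North
  F3: move forward 0/3 (blocked), now at (x=2, y=0)
Final: (x=2, y=0), facing North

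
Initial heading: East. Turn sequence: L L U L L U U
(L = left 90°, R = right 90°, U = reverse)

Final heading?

Answer: Final heading: West

Derivation:
Start: East
  L (left (90° counter-clockwise)) -> North
  L (left (90° counter-clockwise)) -> West
  U (U-turn (180°)) -> East
  L (left (90° counter-clockwise)) -> North
  L (left (90° counter-clockwise)) -> West
  U (U-turn (180°)) -> East
  U (U-turn (180°)) -> West
Final: West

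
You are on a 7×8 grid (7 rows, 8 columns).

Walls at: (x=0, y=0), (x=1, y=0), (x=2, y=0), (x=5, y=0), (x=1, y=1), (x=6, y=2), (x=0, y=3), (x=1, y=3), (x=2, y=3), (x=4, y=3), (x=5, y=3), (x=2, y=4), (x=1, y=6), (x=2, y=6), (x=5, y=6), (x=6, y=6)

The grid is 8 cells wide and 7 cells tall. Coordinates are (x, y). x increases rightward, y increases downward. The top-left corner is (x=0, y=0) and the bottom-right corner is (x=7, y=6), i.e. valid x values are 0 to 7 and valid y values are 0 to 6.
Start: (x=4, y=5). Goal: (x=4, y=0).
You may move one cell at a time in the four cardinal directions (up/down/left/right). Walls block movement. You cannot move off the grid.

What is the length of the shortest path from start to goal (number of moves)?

Answer: Shortest path length: 7

Derivation:
BFS from (x=4, y=5) until reaching (x=4, y=0):
  Distance 0: (x=4, y=5)
  Distance 1: (x=4, y=4), (x=3, y=5), (x=5, y=5), (x=4, y=6)
  Distance 2: (x=3, y=4), (x=5, y=4), (x=2, y=5), (x=6, y=5), (x=3, y=6)
  Distance 3: (x=3, y=3), (x=6, y=4), (x=1, y=5), (x=7, y=5)
  Distance 4: (x=3, y=2), (x=6, y=3), (x=1, y=4), (x=7, y=4), (x=0, y=5), (x=7, y=6)
  Distance 5: (x=3, y=1), (x=2, y=2), (x=4, y=2), (x=7, y=3), (x=0, y=4), (x=0, y=6)
  Distance 6: (x=3, y=0), (x=2, y=1), (x=4, y=1), (x=1, y=2), (x=5, y=2), (x=7, y=2)
  Distance 7: (x=4, y=0), (x=5, y=1), (x=7, y=1), (x=0, y=2)  <- goal reached here
One shortest path (7 moves): (x=4, y=5) -> (x=3, y=5) -> (x=3, y=4) -> (x=3, y=3) -> (x=3, y=2) -> (x=4, y=2) -> (x=4, y=1) -> (x=4, y=0)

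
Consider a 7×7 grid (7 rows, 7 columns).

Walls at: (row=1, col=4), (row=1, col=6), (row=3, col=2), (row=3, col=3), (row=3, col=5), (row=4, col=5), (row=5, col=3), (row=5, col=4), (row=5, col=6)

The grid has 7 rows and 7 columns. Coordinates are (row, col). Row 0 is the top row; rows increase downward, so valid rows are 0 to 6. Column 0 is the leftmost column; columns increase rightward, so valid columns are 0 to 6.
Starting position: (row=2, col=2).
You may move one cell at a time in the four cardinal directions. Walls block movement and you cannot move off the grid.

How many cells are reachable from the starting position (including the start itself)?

Answer: Reachable cells: 40

Derivation:
BFS flood-fill from (row=2, col=2):
  Distance 0: (row=2, col=2)
  Distance 1: (row=1, col=2), (row=2, col=1), (row=2, col=3)
  Distance 2: (row=0, col=2), (row=1, col=1), (row=1, col=3), (row=2, col=0), (row=2, col=4), (row=3, col=1)
  Distance 3: (row=0, col=1), (row=0, col=3), (row=1, col=0), (row=2, col=5), (row=3, col=0), (row=3, col=4), (row=4, col=1)
  Distance 4: (row=0, col=0), (row=0, col=4), (row=1, col=5), (row=2, col=6), (row=4, col=0), (row=4, col=2), (row=4, col=4), (row=5, col=1)
  Distance 5: (row=0, col=5), (row=3, col=6), (row=4, col=3), (row=5, col=0), (row=5, col=2), (row=6, col=1)
  Distance 6: (row=0, col=6), (row=4, col=6), (row=6, col=0), (row=6, col=2)
  Distance 7: (row=6, col=3)
  Distance 8: (row=6, col=4)
  Distance 9: (row=6, col=5)
  Distance 10: (row=5, col=5), (row=6, col=6)
Total reachable: 40 (grid has 40 open cells total)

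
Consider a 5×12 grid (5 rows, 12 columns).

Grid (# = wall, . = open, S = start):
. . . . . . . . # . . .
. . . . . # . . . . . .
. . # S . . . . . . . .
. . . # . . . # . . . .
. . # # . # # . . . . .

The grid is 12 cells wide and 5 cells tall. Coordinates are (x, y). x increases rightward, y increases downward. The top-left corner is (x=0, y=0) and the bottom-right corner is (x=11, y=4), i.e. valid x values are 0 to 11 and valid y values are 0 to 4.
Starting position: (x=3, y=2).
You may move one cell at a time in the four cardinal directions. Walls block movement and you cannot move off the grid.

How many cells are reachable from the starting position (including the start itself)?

BFS flood-fill from (x=3, y=2):
  Distance 0: (x=3, y=2)
  Distance 1: (x=3, y=1), (x=4, y=2)
  Distance 2: (x=3, y=0), (x=2, y=1), (x=4, y=1), (x=5, y=2), (x=4, y=3)
  Distance 3: (x=2, y=0), (x=4, y=0), (x=1, y=1), (x=6, y=2), (x=5, y=3), (x=4, y=4)
  Distance 4: (x=1, y=0), (x=5, y=0), (x=0, y=1), (x=6, y=1), (x=1, y=2), (x=7, y=2), (x=6, y=3)
  Distance 5: (x=0, y=0), (x=6, y=0), (x=7, y=1), (x=0, y=2), (x=8, y=2), (x=1, y=3)
  Distance 6: (x=7, y=0), (x=8, y=1), (x=9, y=2), (x=0, y=3), (x=2, y=3), (x=8, y=3), (x=1, y=4)
  Distance 7: (x=9, y=1), (x=10, y=2), (x=9, y=3), (x=0, y=4), (x=8, y=4)
  Distance 8: (x=9, y=0), (x=10, y=1), (x=11, y=2), (x=10, y=3), (x=7, y=4), (x=9, y=4)
  Distance 9: (x=10, y=0), (x=11, y=1), (x=11, y=3), (x=10, y=4)
  Distance 10: (x=11, y=0), (x=11, y=4)
Total reachable: 51 (grid has 51 open cells total)

Answer: Reachable cells: 51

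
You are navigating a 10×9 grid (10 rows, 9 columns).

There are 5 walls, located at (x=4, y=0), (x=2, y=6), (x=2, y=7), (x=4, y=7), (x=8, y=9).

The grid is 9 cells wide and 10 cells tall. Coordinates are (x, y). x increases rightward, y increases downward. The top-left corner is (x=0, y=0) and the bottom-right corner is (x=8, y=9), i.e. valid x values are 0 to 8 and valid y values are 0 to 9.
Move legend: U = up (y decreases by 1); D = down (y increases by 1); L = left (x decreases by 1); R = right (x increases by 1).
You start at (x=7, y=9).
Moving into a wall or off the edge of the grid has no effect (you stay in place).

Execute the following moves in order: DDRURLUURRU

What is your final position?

Answer: Final position: (x=8, y=5)

Derivation:
Start: (x=7, y=9)
  D (down): blocked, stay at (x=7, y=9)
  D (down): blocked, stay at (x=7, y=9)
  R (right): blocked, stay at (x=7, y=9)
  U (up): (x=7, y=9) -> (x=7, y=8)
  R (right): (x=7, y=8) -> (x=8, y=8)
  L (left): (x=8, y=8) -> (x=7, y=8)
  U (up): (x=7, y=8) -> (x=7, y=7)
  U (up): (x=7, y=7) -> (x=7, y=6)
  R (right): (x=7, y=6) -> (x=8, y=6)
  R (right): blocked, stay at (x=8, y=6)
  U (up): (x=8, y=6) -> (x=8, y=5)
Final: (x=8, y=5)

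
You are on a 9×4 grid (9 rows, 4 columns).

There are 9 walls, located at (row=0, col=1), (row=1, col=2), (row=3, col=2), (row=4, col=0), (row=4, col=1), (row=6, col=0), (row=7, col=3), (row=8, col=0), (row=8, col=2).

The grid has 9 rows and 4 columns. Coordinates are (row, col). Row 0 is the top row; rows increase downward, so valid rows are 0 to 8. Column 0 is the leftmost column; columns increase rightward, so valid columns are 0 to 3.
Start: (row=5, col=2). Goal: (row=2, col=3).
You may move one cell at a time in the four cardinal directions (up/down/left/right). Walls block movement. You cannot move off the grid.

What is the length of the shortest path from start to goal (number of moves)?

BFS from (row=5, col=2) until reaching (row=2, col=3):
  Distance 0: (row=5, col=2)
  Distance 1: (row=4, col=2), (row=5, col=1), (row=5, col=3), (row=6, col=2)
  Distance 2: (row=4, col=3), (row=5, col=0), (row=6, col=1), (row=6, col=3), (row=7, col=2)
  Distance 3: (row=3, col=3), (row=7, col=1)
  Distance 4: (row=2, col=3), (row=7, col=0), (row=8, col=1)  <- goal reached here
One shortest path (4 moves): (row=5, col=2) -> (row=5, col=3) -> (row=4, col=3) -> (row=3, col=3) -> (row=2, col=3)

Answer: Shortest path length: 4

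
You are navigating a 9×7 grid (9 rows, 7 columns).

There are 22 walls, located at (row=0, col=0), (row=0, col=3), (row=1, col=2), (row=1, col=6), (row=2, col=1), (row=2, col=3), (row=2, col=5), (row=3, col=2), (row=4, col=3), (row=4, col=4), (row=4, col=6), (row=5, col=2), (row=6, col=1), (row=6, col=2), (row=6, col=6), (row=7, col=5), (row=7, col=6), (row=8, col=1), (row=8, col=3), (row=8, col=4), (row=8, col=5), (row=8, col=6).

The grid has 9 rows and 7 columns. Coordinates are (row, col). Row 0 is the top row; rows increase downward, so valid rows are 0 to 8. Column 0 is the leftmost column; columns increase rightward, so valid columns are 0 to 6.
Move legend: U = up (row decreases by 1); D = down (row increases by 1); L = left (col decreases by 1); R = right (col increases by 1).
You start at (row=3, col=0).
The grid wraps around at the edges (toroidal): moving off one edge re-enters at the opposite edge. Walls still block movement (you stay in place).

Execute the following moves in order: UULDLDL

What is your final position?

Start: (row=3, col=0)
  U (up): (row=3, col=0) -> (row=2, col=0)
  U (up): (row=2, col=0) -> (row=1, col=0)
  L (left): blocked, stay at (row=1, col=0)
  D (down): (row=1, col=0) -> (row=2, col=0)
  L (left): (row=2, col=0) -> (row=2, col=6)
  D (down): (row=2, col=6) -> (row=3, col=6)
  L (left): (row=3, col=6) -> (row=3, col=5)
Final: (row=3, col=5)

Answer: Final position: (row=3, col=5)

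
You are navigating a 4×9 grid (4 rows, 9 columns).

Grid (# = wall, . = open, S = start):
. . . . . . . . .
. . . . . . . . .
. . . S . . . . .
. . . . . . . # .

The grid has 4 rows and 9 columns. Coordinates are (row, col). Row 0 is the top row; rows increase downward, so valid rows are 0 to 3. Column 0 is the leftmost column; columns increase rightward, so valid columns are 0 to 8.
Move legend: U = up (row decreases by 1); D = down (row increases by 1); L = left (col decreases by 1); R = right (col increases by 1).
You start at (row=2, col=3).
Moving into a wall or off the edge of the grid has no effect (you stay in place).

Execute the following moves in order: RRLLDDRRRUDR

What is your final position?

Start: (row=2, col=3)
  R (right): (row=2, col=3) -> (row=2, col=4)
  R (right): (row=2, col=4) -> (row=2, col=5)
  L (left): (row=2, col=5) -> (row=2, col=4)
  L (left): (row=2, col=4) -> (row=2, col=3)
  D (down): (row=2, col=3) -> (row=3, col=3)
  D (down): blocked, stay at (row=3, col=3)
  R (right): (row=3, col=3) -> (row=3, col=4)
  R (right): (row=3, col=4) -> (row=3, col=5)
  R (right): (row=3, col=5) -> (row=3, col=6)
  U (up): (row=3, col=6) -> (row=2, col=6)
  D (down): (row=2, col=6) -> (row=3, col=6)
  R (right): blocked, stay at (row=3, col=6)
Final: (row=3, col=6)

Answer: Final position: (row=3, col=6)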